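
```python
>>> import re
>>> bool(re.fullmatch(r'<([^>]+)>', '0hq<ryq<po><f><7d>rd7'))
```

False

`fullmatch` succeeds only if the pattern covers the string from start to end.
Here the string isn't matched end-to-end, so the call returns None, and `bool(None)` is False.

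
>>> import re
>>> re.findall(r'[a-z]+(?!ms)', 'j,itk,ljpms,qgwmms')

['j', 'itk', 'ljpms', 'qgwmms']

`(?!…)`/`(?<!…)` only lets a position through if the neighbouring text does NOT match; no characters are consumed.
Scanning left to right: at [0:1] → 'j'; at [2:5] → 'itk'; at [6:11] → 'ljpms'; at [12:18] → 'qgwmms'.
With no groups in the pattern, `findall` gives back each whole match — 4 here.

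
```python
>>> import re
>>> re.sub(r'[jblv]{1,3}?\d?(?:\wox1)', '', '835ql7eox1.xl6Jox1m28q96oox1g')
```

'835q.xm28q96oox1g'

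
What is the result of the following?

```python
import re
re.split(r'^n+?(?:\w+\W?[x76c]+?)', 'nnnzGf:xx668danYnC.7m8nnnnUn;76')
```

['', 'x668danYnC.7m8nnnnUn;76']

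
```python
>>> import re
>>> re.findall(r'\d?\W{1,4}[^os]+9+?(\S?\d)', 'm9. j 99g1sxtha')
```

Pattern: optionally a digit; then 1 to 4 of a non-word character, then one or more of any character except [os], then one or more of the literal '9' (lazy); then optionally a non-whitespace character, then a digit (captured).
Scanning left to right: at [1:10] match '9. j 99g1', group 1 = 'g1'.
`findall` collects group 1 from the one match (1 total).

['g1']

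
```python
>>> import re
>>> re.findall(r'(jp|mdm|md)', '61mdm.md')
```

['mdm', 'md']

Alternation tries branches left to right and keeps the first one that lets the overall match succeed at that position.
Scanning left to right: at [2:5] match 'mdm', group 1 = 'mdm'; at [6:8] match 'md', group 1 = 'md'.
With a single group, `findall` returns only what that group captured — 2 items.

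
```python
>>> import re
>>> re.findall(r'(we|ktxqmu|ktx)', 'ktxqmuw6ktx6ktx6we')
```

Branches in `(...|...)` are attempted left-to-right; the first branch that allows the whole pattern to succeed is taken.
Matches: at [0:6] match 'ktxqmu', group 1 = 'ktxqmu'; at [8:11] match 'ktx', group 1 = 'ktx'; at [12:15] match 'ktx', group 1 = 'ktx'; at [16:18] match 'we', group 1 = 'we'.
Because there's exactly one group, `findall` drops the full match and keeps group 1 from each hit.

['ktxqmu', 'ktx', 'ktx', 'we']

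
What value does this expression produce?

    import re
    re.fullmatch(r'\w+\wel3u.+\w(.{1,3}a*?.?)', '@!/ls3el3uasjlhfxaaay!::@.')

None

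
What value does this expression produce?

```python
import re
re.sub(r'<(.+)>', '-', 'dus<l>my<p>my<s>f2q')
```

Matches: at [3:16] → '<l>my<p>my<s>'.
Every occurrence is swapped for '-'.

'dus-f2q'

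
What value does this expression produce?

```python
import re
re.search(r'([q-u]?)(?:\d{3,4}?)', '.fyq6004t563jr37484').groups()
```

The match spans [3:7] → 'q600'.
Captured: group 1 = 'q'.

('q',)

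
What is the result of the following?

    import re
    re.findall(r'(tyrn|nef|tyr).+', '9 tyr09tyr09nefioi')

['tyr']

Matches: at [2:18] match 'tyr09tyr09nefioi', group 1 = 'tyr'.
With a single group, `findall` returns only what that group captured — 1 item.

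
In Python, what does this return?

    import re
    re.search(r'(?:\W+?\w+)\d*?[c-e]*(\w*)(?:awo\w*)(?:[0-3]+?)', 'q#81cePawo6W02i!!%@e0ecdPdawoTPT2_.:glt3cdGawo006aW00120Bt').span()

(1, 14)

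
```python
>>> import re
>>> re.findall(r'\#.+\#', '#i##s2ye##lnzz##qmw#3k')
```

['#i##s2ye##lnzz##qmw#']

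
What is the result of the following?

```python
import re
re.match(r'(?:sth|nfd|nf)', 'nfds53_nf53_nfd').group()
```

The regex engine tests alternatives in the order written; an earlier branch that matches wins even if a later one would match more.
`match` is anchored at position 0; if the pattern doesn't fit there, it returns None.
The match spans [0:3] → 'nfd'.

'nfd'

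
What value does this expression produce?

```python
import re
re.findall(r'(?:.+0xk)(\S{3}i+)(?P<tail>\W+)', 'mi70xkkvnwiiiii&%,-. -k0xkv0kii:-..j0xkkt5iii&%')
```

[('kt5iii', '&%')]

This matches one or more of any character, then the literal '0xk' (non-capturing group); then exactly 3 of a non-whitespace character, then one or more of a literal 'i' (captured); then one or more of a non-word character (captured as 'tail').
2 groups means the one result is a tuple of 2 captured strings — 1 here.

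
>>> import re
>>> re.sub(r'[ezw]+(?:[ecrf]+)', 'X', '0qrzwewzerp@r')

'0qrXp@r'

Pattern: one or more of one of [ezw]; then one or more of one of [ecrf] (non-capturing group).
Matches: at [3:10] → 'zwewzer'.
Each match is replaced by 'X'.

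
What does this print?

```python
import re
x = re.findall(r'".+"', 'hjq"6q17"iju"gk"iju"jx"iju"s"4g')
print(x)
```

['"6q17"iju"gk"iju"jx"iju"s"']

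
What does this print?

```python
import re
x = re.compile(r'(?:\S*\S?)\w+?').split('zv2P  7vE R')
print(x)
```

The pattern matches zero or more of a non-whitespace character, then optionally a non-whitespace character (non-capturing group); then one or more of a word character (lazy).
Splitting on the pattern gives 4 pieces.

['', '  ', ' ', '']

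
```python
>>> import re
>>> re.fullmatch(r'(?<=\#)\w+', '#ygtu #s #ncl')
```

None

`re.fullmatch` requires the pattern to consume the entire string.
Here the string isn't matched end-to-end, so the call returns None.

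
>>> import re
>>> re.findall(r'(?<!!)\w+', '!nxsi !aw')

['xsi', 'w']

A negative assertion filters positions out without eating any characters.
No capturing groups, so `findall` returns the 2 full match strings.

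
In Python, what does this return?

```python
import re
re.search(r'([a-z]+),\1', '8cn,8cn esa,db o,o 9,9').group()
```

'o,o'

`\1` is not a pattern — it's the concrete string captured by group 1, re-applied verbatim.
`re.search` tries every starting position until one works.
The match spans [15:18] → 'o,o'.
Captured: group 1 = 'o'.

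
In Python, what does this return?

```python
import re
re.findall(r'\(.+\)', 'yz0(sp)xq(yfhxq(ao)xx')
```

['(sp)xq(yfhxq(ao)']

Matches: at [3:19] → '(sp)xq(yfhxq(ao)'.
`findall` yields the raw match text (1 of them) because the pattern has no groups.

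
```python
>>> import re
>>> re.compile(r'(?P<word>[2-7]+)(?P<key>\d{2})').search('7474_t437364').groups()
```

('74', '74')

This matches one or more of a character in [2-7] (captured as 'word'); then exactly 2 of a digit (captured as 'key').
`search` walks the string left to right and returns the first match it finds.
The match spans [0:4] → '7474'.
Captured: group 1 = '74', group 2 = '74'.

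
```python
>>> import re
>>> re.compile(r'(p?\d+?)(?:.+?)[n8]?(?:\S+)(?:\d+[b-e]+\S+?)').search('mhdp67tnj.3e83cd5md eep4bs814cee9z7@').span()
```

(3, 17)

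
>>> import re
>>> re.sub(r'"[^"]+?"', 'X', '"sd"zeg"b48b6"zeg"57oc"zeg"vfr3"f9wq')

Matches: at [0:4] → '"sd"'; at [7:14] → '"b48b6"'; at [17:23] → '"57oc"'; at [26:32] → '"vfr3"'.
Every occurrence is swapped for 'X'.

'XzegXzegXzegXf9wq'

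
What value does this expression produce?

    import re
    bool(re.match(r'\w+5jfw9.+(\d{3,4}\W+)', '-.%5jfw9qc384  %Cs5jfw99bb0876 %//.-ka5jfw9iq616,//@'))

`match` is anchored at position 0; if the pattern doesn't fit there, it returns None.
Here the pattern fails at index 0, so the call returns None, and `bool(None)` is False.

False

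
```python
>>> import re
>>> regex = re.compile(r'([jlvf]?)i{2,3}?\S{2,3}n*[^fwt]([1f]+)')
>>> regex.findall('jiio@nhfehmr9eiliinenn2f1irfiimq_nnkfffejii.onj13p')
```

With 2 capturing groups, `findall` returns a 2-tuple per match.

[('j', 'f'), ('l', 'f1'), ('f', 'fff'), ('j', '1')]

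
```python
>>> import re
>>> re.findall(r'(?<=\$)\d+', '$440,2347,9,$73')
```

['440', '73']

The `(?=…)`/`(?<=…)` assertion just peeks at neighbouring text; it doesn't advance the match position.
No capturing groups, so `findall` returns the 2 full match strings.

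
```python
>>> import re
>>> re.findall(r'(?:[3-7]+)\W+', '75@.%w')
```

['75@.%']

Pattern: one or more of a character in [3-7] (non-capturing group); then one or more of a non-word character.
Scanning left to right: at [0:5] → '75@.%'.
`findall` yields the raw match text (1 of them) because the pattern has no groups.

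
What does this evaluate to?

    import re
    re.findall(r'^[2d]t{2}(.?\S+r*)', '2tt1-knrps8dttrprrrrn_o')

Pattern: anchored at the start of the string; then one of [2d], then exactly 2 of a literal 't'; then optionally any character, then one or more of a non-whitespace character, then zero or more of a literal 'r' (captured).
Walking the string: at [0:23] match '2tt1-knrps8dttrprrrrn_o', group 1 = '1-knrps8dttrprrrrn_o'.
`findall` collects group 1 from the one match (1 total).

['1-knrps8dttrprrrrn_o']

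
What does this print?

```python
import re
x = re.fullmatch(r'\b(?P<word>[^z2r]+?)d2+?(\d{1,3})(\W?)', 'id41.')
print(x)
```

None

Pattern: a word boundary (`\b`, zero-width); then one or more of any character except [z2r] (lazy) (captured as 'word'); then a literal 'd', then one or more of a literal '2' (lazy); then 1 to 3 of a digit (captured); then optionally a non-word character (captured).
For `fullmatch`, every character of the input must be accounted for by the pattern.
Here there's no way to consume every character, so the call returns None.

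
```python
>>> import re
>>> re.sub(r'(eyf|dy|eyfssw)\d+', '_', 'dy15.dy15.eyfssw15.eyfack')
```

`sub` substitutes '_' at each match site.

'_._._.eyfack'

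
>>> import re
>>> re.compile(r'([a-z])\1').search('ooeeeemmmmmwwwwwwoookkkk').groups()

('o',)

After group 1 captures some text, `\1` only succeeds where that same text appears again.
`search` walks the string left to right and returns the first match it finds.
The match spans [0:2] → 'oo'.
Captured: group 1 = 'o'.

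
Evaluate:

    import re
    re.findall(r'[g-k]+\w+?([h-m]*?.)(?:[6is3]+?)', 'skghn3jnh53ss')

['h5']

Because there's exactly one group, `findall` drops the full match and keeps group 1 from the one hit.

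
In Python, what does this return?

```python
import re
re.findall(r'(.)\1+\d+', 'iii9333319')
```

['i']

`\1` has to match the exact text group 1 already captured.
Because there's exactly one group, `findall` drops the full match and keeps group 1 from the one hit.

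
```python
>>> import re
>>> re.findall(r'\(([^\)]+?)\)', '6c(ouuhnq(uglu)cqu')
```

['ouuhnq(uglu']

Matches: at [2:15] match '(ouuhnq(uglu)', group 1 = 'ouuhnq(uglu'.
With a single group, `findall` returns only what that group captured — 1 item.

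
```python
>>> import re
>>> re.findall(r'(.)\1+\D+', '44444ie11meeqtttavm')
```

['4', '1']

The backreference `\1` re-matches whatever the first group consumed, character for character.
Because there's exactly one group, `findall` drops the full match and keeps group 1 from each hit.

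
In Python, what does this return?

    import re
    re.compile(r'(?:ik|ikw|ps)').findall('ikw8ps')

['ik', 'ps']

`|` is ordered: at each position the engine commits to the first alternative that works.
Matches: at [0:2] → 'ik'; at [4:6] → 'ps'.
Since nothing is captured, `findall` lists the 2 matched substrings directly.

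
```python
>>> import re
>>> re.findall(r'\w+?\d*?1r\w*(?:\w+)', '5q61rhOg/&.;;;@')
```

This matches one or more of a word character (lazy); then zero or more of a digit (lazy), then the literal '1r', then zero or more of a word character; then one or more of a word character (non-capturing group).
`findall` yields the raw match text (1 of them) because the pattern has no groups.

['5q61rhOg']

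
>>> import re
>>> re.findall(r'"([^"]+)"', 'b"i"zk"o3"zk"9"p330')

['i', 'o3', '9']

Scanning left to right: at [1:4] match '"i"', group 1 = 'i'; at [6:10] match '"o3"', group 1 = 'o3'; at [12:15] match '"9"', group 1 = '9'.
Because there's exactly one group, `findall` drops the full match and keeps group 1 from each hit.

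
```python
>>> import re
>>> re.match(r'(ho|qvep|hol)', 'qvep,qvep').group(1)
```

'qvep'

The match spans [0:4] → 'qvep'.
Captured: group 1 = 'qvep'.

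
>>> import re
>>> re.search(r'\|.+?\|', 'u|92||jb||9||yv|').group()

'|92|'

The `?` after the quantifier makes it lazy — it takes as little as possible before letting the rest of the pattern try.
The match spans [1:5] → '|92|'.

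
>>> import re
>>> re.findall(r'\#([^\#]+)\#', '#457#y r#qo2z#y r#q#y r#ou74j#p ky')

Matches: at [0:5] match '#457#', group 1 = '457'; at [8:14] match '#qo2z#', group 1 = 'qo2z'; at [17:20] match '#q#', group 1 = 'q'; at [23:30] match '#ou74j#', group 1 = 'ou74j'.
Because there's exactly one group, `findall` drops the full match and keeps group 1 from each hit.

['457', 'qo2z', 'q', 'ou74j']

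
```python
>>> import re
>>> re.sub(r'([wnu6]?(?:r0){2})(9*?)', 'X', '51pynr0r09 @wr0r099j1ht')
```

'51pyX9 @X99j1ht'

This matches optionally one of [wnu6], then the literal 'r0' repeated 2 times (captured); then zero or more of a literal '9' (lazy) (captured).
Matches: at [4:9] → 'nr0r0'; at [12:17] → 'wr0r0'.
`sub` substitutes 'X' at each match site.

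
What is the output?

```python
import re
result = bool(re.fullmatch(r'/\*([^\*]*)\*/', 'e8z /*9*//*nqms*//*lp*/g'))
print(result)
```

For `fullmatch`, every character of the input must be accounted for by the pattern.
Here there's no way to consume every character, so the call returns None, and `bool(None)` is False.

False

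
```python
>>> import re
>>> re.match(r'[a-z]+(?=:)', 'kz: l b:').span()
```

(0, 2)

With `match`, the pattern is implicitly anchored at the beginning.
The match spans [0:2] → 'kz'.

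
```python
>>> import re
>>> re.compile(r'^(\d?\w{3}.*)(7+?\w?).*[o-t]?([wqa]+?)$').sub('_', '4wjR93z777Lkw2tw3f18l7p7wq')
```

'_'

The pattern matches anchored at the start of the string; then optionally a digit, then exactly 3 of a word character, then zero or more of any character (captured); then one or more of a literal '7' (lazy), then optionally a word character (captured); then zero or more of any character, then optionally a character in [o-t]; then one or more of one of [wqa] (lazy) (captured); then anchored at the end.
Every occurrence is swapped for '_'.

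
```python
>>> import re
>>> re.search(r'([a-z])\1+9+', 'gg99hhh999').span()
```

After group 1 captures some text, `\1` only succeeds where that same text appears again.
`re.search` tries every starting position until one works.
The match spans [0:4] → 'gg99'.
Captured: group 1 = 'g'.

(0, 4)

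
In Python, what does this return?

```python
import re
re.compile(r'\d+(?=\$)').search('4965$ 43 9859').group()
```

'4965'

Lookahead/lookbehind check context without consuming it, so the matched span excludes the asserted characters.
The match spans [0:4] → '4965'.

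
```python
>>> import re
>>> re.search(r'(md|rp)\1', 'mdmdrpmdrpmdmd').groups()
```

A backreference is literal: `\1` must see the identical characters the first group matched.
`re.search` tries every starting position until one works.
The match spans [0:4] → 'mdmd'.
Captured: group 1 = 'md'.

('md',)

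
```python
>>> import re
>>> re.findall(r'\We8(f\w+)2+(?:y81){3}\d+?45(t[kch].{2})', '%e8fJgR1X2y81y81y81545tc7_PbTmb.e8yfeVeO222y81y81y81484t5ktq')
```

This matches a non-word character, then the literal 'e8'; then a literal 'f', then one or more of a word character (captured); then one or more of the literal '2', then the literal 'y81' repeated 3 times; then one or more of a digit (lazy), then the literal '45'; then the literal 't', then one of [kch], then exactly 2 of any character (captured).
Walking the string: at [0:26] match '%e8fJgR1X2y81y81y81545tc7_', groups = ('fJgR1X', 'tc7_').
2 groups means the one result is a tuple of 2 captured strings — 1 here.

[('fJgR1X', 'tc7_')]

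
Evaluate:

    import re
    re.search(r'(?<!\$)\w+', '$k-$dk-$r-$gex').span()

The negative lookahead/lookbehind blocks any match where the forbidden context is present.
The match spans [5:6] → 'k'.

(5, 6)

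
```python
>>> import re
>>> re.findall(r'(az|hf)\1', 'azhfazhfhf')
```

`\1` has to match the exact text group 1 already captured.
Because there's exactly one group, `findall` drops the full match and keeps group 1 from the one hit.

['hf']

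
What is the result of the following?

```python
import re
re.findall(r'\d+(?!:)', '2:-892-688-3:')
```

['892', '688']

`(?!…)`/`(?<!…)` only lets a position through if the neighbouring text does NOT match; no characters are consumed.
No capturing groups, so `findall` returns the 2 full match strings.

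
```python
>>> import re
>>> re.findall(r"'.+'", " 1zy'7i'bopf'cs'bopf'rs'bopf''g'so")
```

Walking the string: at [4:32] → "'7i'bopf'cs'bopf'rs'bopf''g'".
`findall` yields the raw match text (1 of them) because the pattern has no groups.

["'7i'bopf'cs'bopf'rs'bopf''g'"]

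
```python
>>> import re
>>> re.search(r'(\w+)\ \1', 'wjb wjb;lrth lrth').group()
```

'wjb wjb'

After group 1 captures some text, `\1` only succeeds where that same text appears again.
`search` walks the string left to right and returns the first match it finds.
The match spans [0:7] → 'wjb wjb'.
Captured: group 1 = 'wjb'.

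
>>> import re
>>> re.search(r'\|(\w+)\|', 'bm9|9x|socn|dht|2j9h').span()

(3, 7)

`re.search` tries every starting position until one works.
The match spans [3:7] → '|9x|'.
Captured: group 1 = '9x'.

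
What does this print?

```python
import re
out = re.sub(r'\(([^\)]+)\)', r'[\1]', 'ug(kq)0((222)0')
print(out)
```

ug[kq]0[(222]0

The replacement refers to a captured group, so each match is rewritten using its own captured text.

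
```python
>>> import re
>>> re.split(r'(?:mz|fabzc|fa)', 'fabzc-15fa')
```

['', '-15', '']

Alternation isn't longest-match — the leftmost alternative that fits at this position is chosen.
The string is cut at each match, leaving 3 pieces.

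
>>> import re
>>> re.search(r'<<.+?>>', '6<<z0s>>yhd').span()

(1, 8)

`re.search` scans for the first position where the pattern succeeds.
The match spans [1:8] → '<<z0s>>'.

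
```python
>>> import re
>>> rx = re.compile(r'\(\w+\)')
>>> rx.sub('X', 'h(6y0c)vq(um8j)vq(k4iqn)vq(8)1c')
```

'hXvqXvqXvqX1c'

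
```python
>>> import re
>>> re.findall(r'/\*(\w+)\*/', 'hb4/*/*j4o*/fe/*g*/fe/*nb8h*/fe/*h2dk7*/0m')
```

One capturing group, so `findall` returns just the captured substring from each match — 4 in all.

['j4o', 'g', 'nb8h', 'h2dk7']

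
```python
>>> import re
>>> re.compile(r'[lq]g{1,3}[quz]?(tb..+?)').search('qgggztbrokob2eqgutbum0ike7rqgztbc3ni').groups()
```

('tbro',)

Pattern: one of [lq], then 1 to 3 of the literal 'g', then optionally one of [quz]; then the literal 'tb', then any character, then one or more of any character (lazy) (captured).
Because the quantifier is non-greedy, it stops expanding at the earliest point where the rest of the pattern can succeed.
`re.search` tries every starting position until one works.
The match spans [0:9] → 'qgggztbro'.
Captured: group 1 = 'tbro'.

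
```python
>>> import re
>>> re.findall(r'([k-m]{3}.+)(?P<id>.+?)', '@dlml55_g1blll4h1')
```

The pattern matches exactly 3 of a character in [k-m], then one or more of any character (captured); then one or more of any character (lazy) (captured as 'id').
Matches: at [2:17] match 'lml55_g1blll4h1', groups = ('lml55_g1blll4h', '1').
Multiple groups make `findall` return tuples — one 2-tuple for the one match.

[('lml55_g1blll4h', '1')]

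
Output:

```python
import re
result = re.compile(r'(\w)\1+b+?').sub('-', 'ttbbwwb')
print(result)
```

`\1` is not a pattern — it's the concrete string captured by group 1, re-applied verbatim.
Matches: at [0:3] → 'ttb'; at [4:7] → 'wwb'.
`sub` substitutes '-' at each match site.

-b-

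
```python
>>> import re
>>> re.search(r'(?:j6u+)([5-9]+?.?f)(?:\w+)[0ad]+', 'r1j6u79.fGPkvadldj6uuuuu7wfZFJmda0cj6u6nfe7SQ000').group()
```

'j6u79.fGPkvadldj6uuuuu7wfZFJmda0cj6u6nfe7SQ000'

The pattern matches the literal 'j6', then one or more of a literal 'u' (non-capturing group); then one or more of a character in [5-9] (lazy), then optionally any character, then the literal 'f' (captured); then one or more of a word character (non-capturing group); then one or more of one of [0ad].
`re.search` tries every starting position until one works.
The match spans [2:48] → 'j6u79.fGPkvadldj6uuuuu7wfZFJmda0cj6u6nfe7SQ000'.
Captured: group 1 = '79.f'.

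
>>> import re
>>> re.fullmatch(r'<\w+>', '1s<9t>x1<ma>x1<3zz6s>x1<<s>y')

`re.fullmatch` requires the pattern to consume the entire string.
Here the string isn't matched end-to-end, so the call returns None.

None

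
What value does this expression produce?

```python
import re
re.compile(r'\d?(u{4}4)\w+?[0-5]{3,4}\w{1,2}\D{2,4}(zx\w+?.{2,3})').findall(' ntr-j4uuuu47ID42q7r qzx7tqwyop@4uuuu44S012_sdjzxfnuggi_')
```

[('uuuu4', 'zxfnug')]

This matches optionally a digit; then exactly 4 of a literal 'u', then the literal '4' (captured); then one or more of a word character (lazy); then 3 to 4 of a character in [0-5], then 1 to 2 of a word character, then 2 to 4 of a non-digit; then the literal 'zx', then one or more of a word character (lazy), then 2 to 3 of any character (captured).
A `+?`/`*?`/`{m,n}?` starts at its minimum and grows only as far as needed for what follows to match.
Walking the string: at [32:53] match '4uuuu44S012_sdjzxfnug', groups = ('uuuu4', 'zxfnug').
`findall` packs the 2 group values into a tuple for every match.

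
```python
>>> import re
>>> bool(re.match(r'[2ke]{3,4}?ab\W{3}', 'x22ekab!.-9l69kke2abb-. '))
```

False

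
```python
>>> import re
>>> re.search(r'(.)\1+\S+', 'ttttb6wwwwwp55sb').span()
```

After group 1 captures some text, `\1` only succeeds where that same text appears again.
The match spans [0:16] → 'ttttb6wwwwwp55sb'.

(0, 16)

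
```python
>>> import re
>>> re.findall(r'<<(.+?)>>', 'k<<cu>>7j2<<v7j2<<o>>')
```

['cu', 'v7j2<<o']

Because there's exactly one group, `findall` drops the full match and keeps group 1 from each hit.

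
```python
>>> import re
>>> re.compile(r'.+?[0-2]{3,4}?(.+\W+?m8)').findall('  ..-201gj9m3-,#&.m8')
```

['gj9m3-,#&.m8']

Pattern: one or more of any character (lazy), then 3 to 4 of a character in [0-2] (lazy); then one or more of any character, then one or more of a non-word character (lazy), then the literal 'm8' (captured).
Scanning left to right: at [0:20] match '  ..-201gj9m3-,#&.m8', group 1 = 'gj9m3-,#&.m8'.
One capturing group, so `findall` returns just the captured substring from the one match — 1 in all.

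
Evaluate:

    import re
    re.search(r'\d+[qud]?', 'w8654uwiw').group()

This matches one or more of a digit; then optionally one of [qud].
`search` walks the string left to right and returns the first match it finds.
The match spans [1:6] → '8654u'.

'8654u'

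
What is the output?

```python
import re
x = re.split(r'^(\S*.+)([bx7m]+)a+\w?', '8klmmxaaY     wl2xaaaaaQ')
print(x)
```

This matches anchored at the start of the string; then zero or more of a non-whitespace character, then one or more of any character (captured); then one or more of one of [bx7m] (captured); then one or more of a literal 'a', then optionally a word character.
Matches to split on: at [0:24] → '8klmmxaaY     wl2xaaaaaQ'.
With a capturing group present, the delimiter's captured portion is kept in the result list.

['', '8klmmxaaY     wl2', 'x', '']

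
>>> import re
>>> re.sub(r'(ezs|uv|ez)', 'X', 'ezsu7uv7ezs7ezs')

'Xu7X7X7X'

Branches in `(...|...)` are attempted left-to-right; the first branch that allows the whole pattern to succeed is taken.
Matches: at [0:3] → 'ezs'; at [5:7] → 'uv'; at [8:11] → 'ezs'; at [12:15] → 'ezs'.
Every occurrence is swapped for 'X'.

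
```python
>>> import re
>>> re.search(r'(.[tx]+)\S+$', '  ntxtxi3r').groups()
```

('ntxtx',)

The pattern matches any character, then one or more of one of [tx] (captured); then one or more of a non-whitespace character; then anchored at the end.
`re.search` tries every starting position until one works.
The match spans [2:10] → 'ntxtxi3r'.
Captured: group 1 = 'ntxtx'.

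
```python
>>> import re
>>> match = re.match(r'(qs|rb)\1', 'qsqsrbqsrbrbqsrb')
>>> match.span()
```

(0, 4)

After group 1 captures some text, `\1` only succeeds where that same text appears again.
`re.match` only tries the pattern at the start of the string.
The match spans [0:4] → 'qsqs'.
Captured: group 1 = 'qs'.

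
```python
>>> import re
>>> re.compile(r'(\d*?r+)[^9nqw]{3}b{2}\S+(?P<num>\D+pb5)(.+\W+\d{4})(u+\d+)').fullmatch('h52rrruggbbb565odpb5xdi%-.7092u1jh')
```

`re.fullmatch` is like wrapping the pattern in `^…$` (in single-line mode).
Here there's no way to consume every character, so the call returns None.

None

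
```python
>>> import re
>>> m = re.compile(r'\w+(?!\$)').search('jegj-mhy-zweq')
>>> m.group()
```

Because the assertion is negative and zero-width, positions next to the forbidden text are skipped.
`re.search` scans for the first position where the pattern succeeds.
The match spans [0:4] → 'jegj'.

'jegj'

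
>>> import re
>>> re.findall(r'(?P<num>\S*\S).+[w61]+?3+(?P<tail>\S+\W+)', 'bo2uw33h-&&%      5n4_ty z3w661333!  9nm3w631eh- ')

[('bo2uw33h-&&%', '1eh- ')]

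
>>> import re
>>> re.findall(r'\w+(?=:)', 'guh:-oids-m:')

The lookaround is zero-width — it requires the adjacent text to match without consuming it, so the asserted text isn't part of the match.
`findall` yields the raw match text (2 of them) because the pattern has no groups.

['guh', 'm']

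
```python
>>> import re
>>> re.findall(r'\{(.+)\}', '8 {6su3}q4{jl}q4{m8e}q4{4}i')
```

`findall` collects group 1 from the one match (1 total).

['6su3}q4{jl}q4{m8e}q4{4']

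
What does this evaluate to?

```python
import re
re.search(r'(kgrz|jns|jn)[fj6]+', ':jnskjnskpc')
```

None

Here nothing in the string fits, so the call returns None.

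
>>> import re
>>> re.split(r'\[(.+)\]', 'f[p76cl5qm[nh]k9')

['f', 'p76cl5qm[nh', 'k9']

Matches to split on: at [1:14] → '[p76cl5qm[nh]'.
With a capturing group present, the delimiter's captured portion is kept in the result list.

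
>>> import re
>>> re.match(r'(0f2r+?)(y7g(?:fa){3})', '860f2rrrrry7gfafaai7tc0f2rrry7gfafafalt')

None

The pattern matches the literal '0f2', then one or more of a literal 'r' (lazy) (captured); then the literal 'y7g', then the literal 'fa' repeated 3 times (captured).
With `match`, the pattern is implicitly anchored at the beginning.
Here position 0 doesn't satisfy it, so the call returns None.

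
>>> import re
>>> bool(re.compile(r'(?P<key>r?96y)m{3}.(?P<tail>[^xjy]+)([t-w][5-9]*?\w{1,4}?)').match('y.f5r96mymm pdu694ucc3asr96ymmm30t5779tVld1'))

`match` is anchored at position 0; if the pattern doesn't fit there, it returns None.
Here the pattern fails at index 0, so the call returns None, and `bool(None)` is False.

False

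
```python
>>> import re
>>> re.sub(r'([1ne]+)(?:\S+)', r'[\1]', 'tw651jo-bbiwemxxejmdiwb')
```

'tw65[1]'

Pattern: one or more of one of [1ne] (captured); then one or more of a non-whitespace character (non-capturing group).
Matches: at [4:23] → '1jo-bbiwemxxejmdiwb'.
Each match is replaced using the text its own group 1 captured.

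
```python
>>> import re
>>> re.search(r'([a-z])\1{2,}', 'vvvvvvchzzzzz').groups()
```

('v',)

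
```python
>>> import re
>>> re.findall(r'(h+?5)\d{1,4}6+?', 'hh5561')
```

['hh5']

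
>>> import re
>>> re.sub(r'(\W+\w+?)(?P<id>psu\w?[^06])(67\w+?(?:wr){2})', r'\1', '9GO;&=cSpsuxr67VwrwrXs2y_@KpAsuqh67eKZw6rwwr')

'9GO;&=cSXs2y_@KpAsuqh67eKZw6rwwr'

`\1` in the replacement pulls in group 1's text for each match.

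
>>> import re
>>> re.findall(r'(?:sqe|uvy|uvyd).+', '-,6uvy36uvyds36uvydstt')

['uvy36uvyds36uvydstt']

No capturing groups, so `findall` returns the 1 full match string.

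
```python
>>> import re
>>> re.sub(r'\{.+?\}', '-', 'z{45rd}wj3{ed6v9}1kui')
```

'z-wj3-1kui'

A non-greedy quantifier consumes as few characters as it can — just enough that the remainder of the pattern still matches from where it stops; whatever follows it matches normally.
Each match is replaced by '-'.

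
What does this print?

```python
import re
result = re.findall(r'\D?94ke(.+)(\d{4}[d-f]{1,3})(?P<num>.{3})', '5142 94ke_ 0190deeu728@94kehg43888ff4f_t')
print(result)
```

[('_ 0190deeu728@94kehg4', '3888ff', '4f_')]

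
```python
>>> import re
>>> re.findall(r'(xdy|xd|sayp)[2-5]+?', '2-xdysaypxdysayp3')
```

['sayp']

Because there's exactly one group, `findall` drops the full match and keeps group 1 from the one hit.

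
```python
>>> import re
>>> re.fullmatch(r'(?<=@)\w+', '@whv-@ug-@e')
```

For `fullmatch`, every character of the input must be accounted for by the pattern.
Here the string isn't matched end-to-end, so the call returns None.

None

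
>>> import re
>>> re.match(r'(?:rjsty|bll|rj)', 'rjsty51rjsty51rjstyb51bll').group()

'rjsty'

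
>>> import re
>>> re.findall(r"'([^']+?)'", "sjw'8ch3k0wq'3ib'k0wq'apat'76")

['8ch3k0wq', 'k0wq']

Scanning left to right: at [3:13] match "'8ch3k0wq'", group 1 = '8ch3k0wq'; at [16:22] match "'k0wq'", group 1 = 'k0wq'.
With a single group, `findall` returns only what that group captured — 2 items.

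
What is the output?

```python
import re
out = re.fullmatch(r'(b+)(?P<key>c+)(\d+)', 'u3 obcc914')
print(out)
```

The pattern matches one or more of a literal 'b' (captured); then one or more of a literal 'c' (captured as 'key'); then one or more of a digit (captured).
`re.fullmatch` is like wrapping the pattern in `^…$` (in single-line mode).
Here the string isn't matched end-to-end, so the call returns None.

None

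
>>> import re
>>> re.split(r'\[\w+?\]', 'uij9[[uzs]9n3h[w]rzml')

['uij9[', '9n3h', 'rzml']

Matches to split on: at [5:10] → '[uzs]'; at [14:17] → '[w]'.
Splitting on the pattern gives 3 pieces.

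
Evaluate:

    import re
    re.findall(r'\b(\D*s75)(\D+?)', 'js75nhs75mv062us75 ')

[('js75', 'n')]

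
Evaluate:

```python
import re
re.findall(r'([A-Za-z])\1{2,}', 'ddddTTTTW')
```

['d', 'T']

`\1` has to match the exact text group 1 already captured.
With a single group, `findall` returns only what that group captured — 2 items.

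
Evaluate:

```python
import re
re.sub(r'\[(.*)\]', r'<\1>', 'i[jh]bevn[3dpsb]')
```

'i<jh]bevn[3dpsb>'

Matches: at [1:16] → '[jh]bevn[3dpsb]'.
Each match is replaced using the text its own group 1 captured.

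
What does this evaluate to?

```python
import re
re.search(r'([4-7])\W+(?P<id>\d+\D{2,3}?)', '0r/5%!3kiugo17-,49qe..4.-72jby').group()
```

'5%!3ki'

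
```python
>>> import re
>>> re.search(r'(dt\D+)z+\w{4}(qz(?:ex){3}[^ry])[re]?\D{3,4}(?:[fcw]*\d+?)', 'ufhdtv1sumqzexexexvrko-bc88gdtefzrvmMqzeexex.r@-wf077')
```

None

The pattern matches the literal 'dt', then one or more of a non-digit (captured); then one or more of a literal 'z', then exactly 4 of a word character; then the literal 'qz', then the literal 'ex' repeated 3 times, then any character except [ry] (captured); then optionally one of [re], then 3 to 4 of a non-digit; then zero or more of one of [fcw], then one or more of a digit (lazy) (non-capturing group).
Here nothing in the string fits, so the call returns None.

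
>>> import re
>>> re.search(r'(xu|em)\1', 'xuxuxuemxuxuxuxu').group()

`\1` has to match the exact text group 1 already captured.
`re.search` tries every starting position until one works.
The match spans [0:4] → 'xuxu'.
Captured: group 1 = 'xu'.

'xuxu'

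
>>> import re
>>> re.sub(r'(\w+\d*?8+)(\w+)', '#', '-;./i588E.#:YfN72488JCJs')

'-;./#.#:#'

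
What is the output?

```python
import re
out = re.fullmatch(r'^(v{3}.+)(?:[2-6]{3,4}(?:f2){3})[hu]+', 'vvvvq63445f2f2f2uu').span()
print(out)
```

The pattern matches anchored at the start of the string; then exactly 3 of the literal 'v', then one or more of any character (captured); then 3 to 4 of a character in [2-6], then the literal 'f2' repeated 3 times (non-capturing group); then one or more of one of [hu].
`fullmatch` succeeds only if the pattern covers the string from start to end.
The match spans [0:18] → 'vvvvq63445f2f2f2uu'.
Captured: group 1 = 'vvvvq63'.

(0, 18)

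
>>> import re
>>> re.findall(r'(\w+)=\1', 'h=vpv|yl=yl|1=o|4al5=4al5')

['yl', '4al5']

The backreference `\1` re-matches whatever the first group consumed, character for character.
Scanning left to right: at [6:11] match 'yl=yl', group 1 = 'yl'; at [16:25] match '4al5=4al5', group 1 = '4al5'.
Because there's exactly one group, `findall` drops the full match and keeps group 1 from each hit.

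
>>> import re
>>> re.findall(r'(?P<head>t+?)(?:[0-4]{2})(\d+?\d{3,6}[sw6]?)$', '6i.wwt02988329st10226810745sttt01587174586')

[('ttt', '587174586')]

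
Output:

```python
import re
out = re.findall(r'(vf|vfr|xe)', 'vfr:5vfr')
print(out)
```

['vf', 'vf']

Branches in `(...|...)` are attempted left-to-right; the first branch that allows the whole pattern to succeed is taken.
Scanning left to right: at [0:2] match 'vf', group 1 = 'vf'; at [5:7] match 'vf', group 1 = 'vf'.
With a single group, `findall` returns only what that group captured — 2 items.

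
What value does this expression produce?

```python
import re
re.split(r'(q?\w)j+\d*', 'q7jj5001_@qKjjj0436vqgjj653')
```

This matches optionally a literal 'q', then a word character (captured); then one or more of a literal 'j', then zero or more of a digit.
Matches to split on: at [0:8] → 'q7jj5001'; at [10:19] → 'qKjjj0436'; at [20:27] → 'qgjj653'.
`re.split` interleaves the captured-group text with the surrounding fragments.

['', 'q7', '_@', 'qK', 'v', 'qg', '']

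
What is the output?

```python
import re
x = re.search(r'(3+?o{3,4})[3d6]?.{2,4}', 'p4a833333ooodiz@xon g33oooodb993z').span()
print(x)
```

This matches one or more of a literal '3' (lazy), then 3 to 4 of the literal 'o' (captured); then optionally one of [3d6], then 2 to 4 of any character.
The match spans [4:17] → '33333ooodiz@x'.

(4, 17)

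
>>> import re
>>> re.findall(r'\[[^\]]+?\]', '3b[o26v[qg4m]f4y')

Since nothing is captured, `findall` lists the 1 matched substring directly.

['[o26v[qg4m]']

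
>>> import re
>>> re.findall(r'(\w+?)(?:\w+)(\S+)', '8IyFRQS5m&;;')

[('8', '&;;')]

Because the quantifier is non-greedy, it stops expanding at the earliest point where the rest of the pattern can succeed.
`findall` packs the 2 group values into a tuple for every match.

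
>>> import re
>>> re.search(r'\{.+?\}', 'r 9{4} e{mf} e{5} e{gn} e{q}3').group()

The match spans [3:6] → '{4}'.

'{4}'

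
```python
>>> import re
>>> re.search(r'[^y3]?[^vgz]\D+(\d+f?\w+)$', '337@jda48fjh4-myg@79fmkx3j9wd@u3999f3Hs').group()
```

'j9wd@u3999f3Hs'

The match spans [25:39] → 'j9wd@u3999f3Hs'.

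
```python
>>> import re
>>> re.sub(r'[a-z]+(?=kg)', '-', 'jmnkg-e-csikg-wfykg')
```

'-kg-e--kg--kg'

The `(?=…)`/`(?<=…)` assertion just peeks at neighbouring text; it doesn't advance the match position.
Each match is replaced by '-'.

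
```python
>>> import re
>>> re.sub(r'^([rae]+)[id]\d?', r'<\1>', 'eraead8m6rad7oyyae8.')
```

'<eraea>m6rad7oyyae8.'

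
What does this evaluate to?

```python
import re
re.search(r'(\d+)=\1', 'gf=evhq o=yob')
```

`\1` has to match the exact text group 1 already captured.
Here the pattern never matches, so the call returns None.

None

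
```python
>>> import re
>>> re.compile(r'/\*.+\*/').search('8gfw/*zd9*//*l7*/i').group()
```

`search` walks the string left to right and returns the first match it finds.
The match spans [4:17] → '/*zd9*//*l7*/'.

'/*zd9*//*l7*/'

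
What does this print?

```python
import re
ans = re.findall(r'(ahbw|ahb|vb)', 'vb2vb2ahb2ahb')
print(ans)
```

['vb', 'vb', 'ahb', 'ahb']

Walking the string: at [0:2] match 'vb', group 1 = 'vb'; at [3:5] match 'vb', group 1 = 'vb'; at [6:9] match 'ahb', group 1 = 'ahb'; at [10:13] match 'ahb', group 1 = 'ahb'.
`findall` collects group 1 from each match (4 total).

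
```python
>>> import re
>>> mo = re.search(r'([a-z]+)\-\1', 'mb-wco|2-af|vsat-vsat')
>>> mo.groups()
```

('vsat',)

The match spans [12:21] → 'vsat-vsat'.
Captured: group 1 = 'vsat'.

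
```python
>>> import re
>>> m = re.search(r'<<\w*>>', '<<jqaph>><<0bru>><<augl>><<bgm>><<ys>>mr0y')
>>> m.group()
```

'<<jqaph>>'

`re.search` scans for the first position where the pattern succeeds.
The match spans [0:9] → '<<jqaph>>'.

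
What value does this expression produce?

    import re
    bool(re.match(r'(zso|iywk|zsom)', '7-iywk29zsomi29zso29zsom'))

False

`match` is anchored at position 0; if the pattern doesn't fit there, it returns None.
Here position 0 doesn't satisfy it, so the call returns None, and `bool(None)` is False.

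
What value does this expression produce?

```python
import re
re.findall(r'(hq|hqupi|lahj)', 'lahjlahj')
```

Matches: at [0:4] match 'lahj', group 1 = 'lahj'; at [4:8] match 'lahj', group 1 = 'lahj'.
`findall` collects group 1 from each match (2 total).

['lahj', 'lahj']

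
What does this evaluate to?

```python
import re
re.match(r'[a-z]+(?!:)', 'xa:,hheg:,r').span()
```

(0, 1)

Because the assertion is negative and zero-width, positions next to the forbidden text are skipped.
`match` is anchored at position 0; if the pattern doesn't fit there, it returns None.
The match spans [0:1] → 'x'.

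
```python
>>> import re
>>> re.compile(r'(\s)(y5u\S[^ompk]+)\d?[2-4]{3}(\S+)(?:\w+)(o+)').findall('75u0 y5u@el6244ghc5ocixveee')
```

[(' ', 'y5u@el6', 'ghc', 'o')]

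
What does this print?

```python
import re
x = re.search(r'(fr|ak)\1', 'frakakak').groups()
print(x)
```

The backreference `\1` re-matches whatever the first group consumed, character for character.
`re.search` scans for the first position where the pattern succeeds.
The match spans [2:6] → 'akak'.
Captured: group 1 = 'ak'.

('ak',)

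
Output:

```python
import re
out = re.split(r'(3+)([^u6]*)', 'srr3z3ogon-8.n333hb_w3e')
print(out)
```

['srr', '3', 'z3ogon-8.n333hb_w3e', '']

The pattern matches one or more of a literal '3' (captured); then zero or more of any character except [u6] (captured).
Matches to split on: at [3:23] → '3z3ogon-8.n333hb_w3e'.
`re.split` interleaves the captured-group text with the surrounding fragments.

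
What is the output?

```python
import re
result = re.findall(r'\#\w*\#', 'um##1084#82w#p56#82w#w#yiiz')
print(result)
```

['##', '#82w#', '#82w#']

No capturing groups, so `findall` returns the 3 full match strings.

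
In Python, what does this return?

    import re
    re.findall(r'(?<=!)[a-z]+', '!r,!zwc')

['r', 'zwc']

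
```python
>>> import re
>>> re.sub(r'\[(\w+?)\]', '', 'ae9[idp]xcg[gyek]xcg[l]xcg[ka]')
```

'ae9xcgxcgxcg'

Matches: at [3:8] → '[idp]'; at [11:17] → '[gyek]'; at [20:23] → '[l]'; at [26:30] → '[ka]'.
`sub` substitutes '' at each match site.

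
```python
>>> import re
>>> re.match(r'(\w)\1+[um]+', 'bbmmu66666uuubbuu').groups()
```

The match spans [0:5] → 'bbmmu'.
Captured: group 1 = 'b'.

('b',)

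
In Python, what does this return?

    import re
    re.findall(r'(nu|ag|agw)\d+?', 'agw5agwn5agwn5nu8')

['agw', 'nu']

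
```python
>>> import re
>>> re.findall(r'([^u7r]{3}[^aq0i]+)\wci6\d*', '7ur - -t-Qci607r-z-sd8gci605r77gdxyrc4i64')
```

[' - -t-', '-z-sd8']

The pattern matches exactly 3 of any character except [u7r], then one or more of any character except [aq0i] (captured); then a word character; then the literal 'ci6', then zero or more of a digit.
Walking the string: at [3:15] match ' - -t-Qci607', group 1 = ' - -t-'; at [16:28] match '-z-sd8gci605', group 1 = '-z-sd8'.
`findall` collects group 1 from each match (2 total).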